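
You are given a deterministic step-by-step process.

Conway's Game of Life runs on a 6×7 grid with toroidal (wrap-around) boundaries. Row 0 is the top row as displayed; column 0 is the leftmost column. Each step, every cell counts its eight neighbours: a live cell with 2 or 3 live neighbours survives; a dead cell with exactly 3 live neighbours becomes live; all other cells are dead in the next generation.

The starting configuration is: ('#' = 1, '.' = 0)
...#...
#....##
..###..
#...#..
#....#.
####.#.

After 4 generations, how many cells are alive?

gen 0: ...#...
#....##
..###..
#...#..
#....#.
####.#.
gen 1: ...#.#.
..#..##
##.##..
.#..###
#.##.#.
####...
gen 2: #..#.#.
###..##
.#.#...
.......
.....#.
#......
gen 3: ..#.##.
...#.#.
.#....#
.......
.......
....#..
gen 4: .....#.
..##.##
.......
.......
.......
...###.

8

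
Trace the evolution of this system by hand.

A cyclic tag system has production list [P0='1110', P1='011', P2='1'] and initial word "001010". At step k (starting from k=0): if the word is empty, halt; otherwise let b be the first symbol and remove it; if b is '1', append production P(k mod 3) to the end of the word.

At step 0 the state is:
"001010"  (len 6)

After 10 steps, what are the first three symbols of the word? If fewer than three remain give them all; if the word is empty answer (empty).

111

[0] "001010"  (len 6)
[1] "01010"  (len 5)
[2] "1010"  (len 4)
[3] "0101"  (len 4)
[4] "101"  (len 3)
[5] "01011"  (len 5)
[6] "1011"  (len 4)
[7] "0111110"  (len 7)
[8] "111110"  (len 6)
[9] "111101"  (len 6)
[10] "111011110"  (len 9)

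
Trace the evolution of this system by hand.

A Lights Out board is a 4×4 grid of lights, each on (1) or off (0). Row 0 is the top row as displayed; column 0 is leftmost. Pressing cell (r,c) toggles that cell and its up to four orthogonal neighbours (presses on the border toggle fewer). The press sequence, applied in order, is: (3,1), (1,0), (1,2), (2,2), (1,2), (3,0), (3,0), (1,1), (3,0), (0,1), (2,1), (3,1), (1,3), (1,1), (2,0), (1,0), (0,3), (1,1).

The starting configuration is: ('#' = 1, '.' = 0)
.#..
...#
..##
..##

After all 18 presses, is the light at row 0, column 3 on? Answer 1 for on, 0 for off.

0

t=0: .#..
...#
..##
..##
t=1: .#..
...#
.###
##.#
t=2: ##..
##.#
####
##.#
t=3: ###.
#.#.
##.#
##.#
t=4: ###.
#...
#.#.
####
t=5: ##..
####
#...
####
t=6: ##..
####
....
..##
t=7: ##..
####
#...
####
t=8: #...
...#
##..
####
t=9: #...
...#
.#..
..##
t=10: .##.
.#.#
.#..
..##
t=11: .##.
...#
#.#.
.###
t=12: .##.
...#
###.
#..#
t=13: .###
..#.
####
#..#
t=14: ..##
##..
#.##
#..#
t=15: ..##
.#..
.###
...#
t=16: #.##
#...
####
...#
t=17: #...
#..#
####
...#
t=18: ##..
.###
#.##
...#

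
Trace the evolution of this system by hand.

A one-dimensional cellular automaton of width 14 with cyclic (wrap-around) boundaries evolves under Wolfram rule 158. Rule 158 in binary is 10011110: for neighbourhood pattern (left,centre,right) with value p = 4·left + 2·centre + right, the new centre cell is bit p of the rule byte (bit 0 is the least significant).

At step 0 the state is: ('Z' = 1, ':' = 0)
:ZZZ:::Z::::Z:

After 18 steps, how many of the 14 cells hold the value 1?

k=0  :ZZZ:::Z::::Z:
k=1  ZZZ:Z:ZZZ::ZZZ
k=2  ZZ::Z:ZZ:ZZZZZ
k=3  Z:ZZZ:Z::ZZZZZ
k=4  ::ZZ::ZZZZZZZZ
k=5  ZZZ:ZZZZZZZZZ:
k=6  ZZ::ZZZZZZZZ::
k=7  Z:ZZZZZZZZZ:ZZ
k=8  ::ZZZZZZZZ::ZZ
k=9  ZZZZZZZZZ:ZZZ:
k=10  ZZZZZZZZ::ZZ::
k=11  ZZZZZZZ:ZZZ:ZZ
k=12  ZZZZZZ::ZZ::ZZ
k=13  ZZZZZ:ZZZ:ZZZZ
k=14  ZZZZ::ZZ::ZZZZ
k=15  ZZZ:ZZZ:ZZZZZZ
k=16  ZZ::ZZ::ZZZZZZ
k=17  Z:ZZZ:ZZZZZZZZ
k=18  ::ZZ::ZZZZZZZZ

10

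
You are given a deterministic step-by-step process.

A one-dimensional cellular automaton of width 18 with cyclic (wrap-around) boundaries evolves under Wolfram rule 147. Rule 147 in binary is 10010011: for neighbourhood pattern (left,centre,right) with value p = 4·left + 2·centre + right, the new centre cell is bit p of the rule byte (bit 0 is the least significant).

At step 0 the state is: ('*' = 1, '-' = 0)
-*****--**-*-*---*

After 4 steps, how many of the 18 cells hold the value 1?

12

[0] -*****--**-*-*---*
[1] --***-**------***-
[2] **-*----******-*-*
[3] *---****-****-----
[4] -***-**---**-*****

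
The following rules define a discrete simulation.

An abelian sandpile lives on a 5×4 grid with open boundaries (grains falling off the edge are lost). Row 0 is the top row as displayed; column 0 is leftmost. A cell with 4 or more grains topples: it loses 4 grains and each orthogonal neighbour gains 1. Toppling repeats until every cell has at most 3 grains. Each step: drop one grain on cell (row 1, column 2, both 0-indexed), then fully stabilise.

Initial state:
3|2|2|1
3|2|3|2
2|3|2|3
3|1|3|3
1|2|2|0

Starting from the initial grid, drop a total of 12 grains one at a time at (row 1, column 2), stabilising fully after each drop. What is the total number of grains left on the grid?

step 0: 3|2|2|1
3|2|3|2
2|3|2|3
3|1|3|3
1|2|2|0
step 1: 3|2|3|1
3|3|0|3
2|3|3|3
3|1|3|3
1|2|2|0
step 2: 3|2|3|1
3|3|1|3
2|3|3|3
3|1|3|3
1|2|2|0
step 3: 3|2|3|1
3|3|2|3
2|3|3|3
3|1|3|3
1|2|2|0
step 4: 3|2|3|1
3|3|3|3
2|3|3|3
3|1|3|3
1|2|2|0
step 5: 1|2|2|3
3|1|2|2
2|1|1|3
1|1|3|1
2|3|3|1
step 6: 1|2|2|3
3|1|3|2
2|1|1|3
1|1|3|1
2|3|3|1
step 7: 1|2|3|3
3|2|0|3
2|1|2|3
1|1|3|1
2|3|3|1
step 8: 1|2|3|3
3|2|1|3
2|1|2|3
1|1|3|1
2|3|3|1
step 9: 1|2|3|3
3|2|2|3
2|1|2|3
1|1|3|1
2|3|3|1
step 10: 1|2|3|3
3|2|3|3
2|1|2|3
1|1|3|1
2|3|3|1
step 11: 1|3|1|1
3|3|3|2
2|2|1|1
1|3|1|3
3|0|1|2
step 12: 3|0|3|1
0|2|1|3
3|3|2|1
1|3|1|3
3|0|1|2

36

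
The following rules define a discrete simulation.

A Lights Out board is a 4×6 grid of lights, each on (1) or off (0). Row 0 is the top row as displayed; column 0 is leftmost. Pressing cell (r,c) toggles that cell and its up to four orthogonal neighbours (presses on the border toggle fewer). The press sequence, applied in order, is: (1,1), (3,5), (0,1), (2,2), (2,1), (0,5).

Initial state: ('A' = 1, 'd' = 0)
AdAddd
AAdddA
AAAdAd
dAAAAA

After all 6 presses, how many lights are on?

[0] AdAddd
AAdddA
AAAdAd
dAAAAA
[1] AAAddd
ddAddA
AdAdAd
dAAAAA
[2] AAAddd
ddAddA
AdAdAA
dAAAdd
[3] dddddd
dAAddA
AdAdAA
dAAAdd
[4] dddddd
dAdddA
AAdAAA
dAdAdd
[5] dddddd
dddddA
ddAAAA
dddAdd
[6] ddddAA
dddddd
ddAAAA
dddAdd

7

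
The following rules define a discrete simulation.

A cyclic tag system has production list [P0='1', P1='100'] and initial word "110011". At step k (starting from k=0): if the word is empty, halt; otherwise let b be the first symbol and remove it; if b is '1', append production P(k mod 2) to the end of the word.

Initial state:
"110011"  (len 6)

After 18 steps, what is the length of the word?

t=0: "110011"  (len 6)
t=1: "100111"  (len 6)
t=2: "00111100"  (len 8)
t=3: "0111100"  (len 7)
t=4: "111100"  (len 6)
t=5: "111001"  (len 6)
t=6: "11001100"  (len 8)
t=7: "10011001"  (len 8)
t=8: "0011001100"  (len 10)
t=9: "011001100"  (len 9)
t=10: "11001100"  (len 8)
t=11: "10011001"  (len 8)
t=12: "0011001100"  (len 10)
t=13: "011001100"  (len 9)
t=14: "11001100"  (len 8)
t=15: "10011001"  (len 8)
t=16: "0011001100"  (len 10)
t=17: "011001100"  (len 9)
t=18: "11001100"  (len 8)

8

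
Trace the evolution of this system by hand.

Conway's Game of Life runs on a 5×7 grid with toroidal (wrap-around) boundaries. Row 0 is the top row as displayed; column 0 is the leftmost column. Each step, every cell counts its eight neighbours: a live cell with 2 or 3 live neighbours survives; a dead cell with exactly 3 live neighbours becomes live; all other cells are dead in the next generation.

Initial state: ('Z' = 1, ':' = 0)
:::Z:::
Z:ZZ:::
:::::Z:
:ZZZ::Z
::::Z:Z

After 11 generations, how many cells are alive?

step 0: :::Z:::
Z:ZZ:::
:::::Z:
:ZZZ::Z
::::Z:Z
step 1: ::ZZZ::
::ZZZ::
Z:::Z:Z
Z:ZZZ:Z
Z:::ZZ:
step 2: :ZZ::::
:ZZ::::
Z:::::Z
:::::::
Z::::::
step 3: Z:Z::::
::Z::::
ZZ:::::
Z:::::Z
:Z:::::
step 4: ::Z::::
Z:Z::::
ZZ::::Z
::::::Z
:Z::::Z
step 5: Z:Z::::
Z:Z:::Z
:Z::::Z
:Z:::ZZ
Z::::::
step 6: Z::::::
::Z:::Z
:ZZ::::
:Z:::ZZ
Z::::::
step 7: ZZ::::Z
Z:Z::::
:ZZ::ZZ
:ZZ:::Z
ZZ:::::
step 8: ::Z:::Z
::Z::Z:
:::Z:ZZ
:::::ZZ
:::::::
step 9: :::::::
::ZZZZ:
:::::::
::::ZZZ
:::::ZZ
step 10: :::Z::Z
:::ZZ::
::::::Z
::::Z:Z
::::Z:Z
step 11: :::Z:::
:::ZZZ:
:::ZZ::
Z:::::Z
Z::ZZ:Z

12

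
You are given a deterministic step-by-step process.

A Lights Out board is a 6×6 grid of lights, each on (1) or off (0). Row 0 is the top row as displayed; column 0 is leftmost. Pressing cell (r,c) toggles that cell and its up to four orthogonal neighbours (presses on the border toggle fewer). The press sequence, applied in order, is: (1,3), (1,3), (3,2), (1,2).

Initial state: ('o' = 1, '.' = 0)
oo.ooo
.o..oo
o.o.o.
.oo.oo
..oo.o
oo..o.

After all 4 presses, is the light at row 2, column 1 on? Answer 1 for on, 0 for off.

t=0: oo.ooo
.o..oo
o.o.o.
.oo.oo
..oo.o
oo..o.
t=1: oo..oo
.ooo.o
o.ooo.
.oo.oo
..oo.o
oo..o.
t=2: oo.ooo
.o..oo
o.o.o.
.oo.oo
..oo.o
oo..o.
t=3: oo.ooo
.o..oo
o...o.
...ooo
...o.o
oo..o.
t=4: oooooo
..oooo
o.o.o.
...ooo
...o.o
oo..o.

0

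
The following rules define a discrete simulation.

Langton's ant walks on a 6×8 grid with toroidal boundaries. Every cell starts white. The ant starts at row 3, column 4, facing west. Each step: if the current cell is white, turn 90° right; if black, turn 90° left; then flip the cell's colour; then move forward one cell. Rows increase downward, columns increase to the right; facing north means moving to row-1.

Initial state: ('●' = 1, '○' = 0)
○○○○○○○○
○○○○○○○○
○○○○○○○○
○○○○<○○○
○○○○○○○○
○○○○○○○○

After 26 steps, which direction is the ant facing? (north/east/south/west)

east

t=0: ○○○○○○○○
○○○○○○○○
○○○○○○○○
○○○○<○○○
○○○○○○○○
○○○○○○○○
t=1: ○○○○○○○○
○○○○○○○○
○○○○^○○○
○○○○●○○○
○○○○○○○○
○○○○○○○○
t=2: ○○○○○○○○
○○○○○○○○
○○○○●>○○
○○○○●○○○
○○○○○○○○
○○○○○○○○
t=3: ○○○○○○○○
○○○○○○○○
○○○○●●○○
○○○○●v○○
○○○○○○○○
○○○○○○○○
t=4: ○○○○○○○○
○○○○○○○○
○○○○●●○○
○○○○<●○○
○○○○○○○○
○○○○○○○○
t=5: ○○○○○○○○
○○○○○○○○
○○○○●●○○
○○○○○●○○
○○○○v○○○
○○○○○○○○
t=6: ○○○○○○○○
○○○○○○○○
○○○○●●○○
○○○○○●○○
○○○<●○○○
○○○○○○○○
t=7: ○○○○○○○○
○○○○○○○○
○○○○●●○○
○○○^○●○○
○○○●●○○○
○○○○○○○○
t=8: ○○○○○○○○
○○○○○○○○
○○○○●●○○
○○○●>●○○
○○○●●○○○
○○○○○○○○
t=9: ○○○○○○○○
○○○○○○○○
○○○○●●○○
○○○●●●○○
○○○●v○○○
○○○○○○○○
t=10: ○○○○○○○○
○○○○○○○○
○○○○●●○○
○○○●●●○○
○○○●○>○○
○○○○○○○○
t=11: ○○○○○○○○
○○○○○○○○
○○○○●●○○
○○○●●●○○
○○○●○●○○
○○○○○v○○
t=12: ○○○○○○○○
○○○○○○○○
○○○○●●○○
○○○●●●○○
○○○●○●○○
○○○○<●○○
t=13: ○○○○○○○○
○○○○○○○○
○○○○●●○○
○○○●●●○○
○○○●^●○○
○○○○●●○○
t=14: ○○○○○○○○
○○○○○○○○
○○○○●●○○
○○○●●●○○
○○○●●>○○
○○○○●●○○
t=15: ○○○○○○○○
○○○○○○○○
○○○○●●○○
○○○●●^○○
○○○●●○○○
○○○○●●○○
t=16: ○○○○○○○○
○○○○○○○○
○○○○●●○○
○○○●<○○○
○○○●●○○○
○○○○●●○○
t=17: ○○○○○○○○
○○○○○○○○
○○○○●●○○
○○○●○○○○
○○○●v○○○
○○○○●●○○
t=18: ○○○○○○○○
○○○○○○○○
○○○○●●○○
○○○●○○○○
○○○●○>○○
○○○○●●○○
t=19: ○○○○○○○○
○○○○○○○○
○○○○●●○○
○○○●○○○○
○○○●○●○○
○○○○●v○○
t=20: ○○○○○○○○
○○○○○○○○
○○○○●●○○
○○○●○○○○
○○○●○●○○
○○○○●○>○
t=21: ○○○○○○v○
○○○○○○○○
○○○○●●○○
○○○●○○○○
○○○●○●○○
○○○○●○●○
t=22: ○○○○○<●○
○○○○○○○○
○○○○●●○○
○○○●○○○○
○○○●○●○○
○○○○●○●○
t=23: ○○○○○●●○
○○○○○○○○
○○○○●●○○
○○○●○○○○
○○○●○●○○
○○○○●^●○
t=24: ○○○○○●●○
○○○○○○○○
○○○○●●○○
○○○●○○○○
○○○●○●○○
○○○○●●>○
t=25: ○○○○○●●○
○○○○○○○○
○○○○●●○○
○○○●○○○○
○○○●○●^○
○○○○●●○○
t=26: ○○○○○●●○
○○○○○○○○
○○○○●●○○
○○○●○○○○
○○○●○●●>
○○○○●●○○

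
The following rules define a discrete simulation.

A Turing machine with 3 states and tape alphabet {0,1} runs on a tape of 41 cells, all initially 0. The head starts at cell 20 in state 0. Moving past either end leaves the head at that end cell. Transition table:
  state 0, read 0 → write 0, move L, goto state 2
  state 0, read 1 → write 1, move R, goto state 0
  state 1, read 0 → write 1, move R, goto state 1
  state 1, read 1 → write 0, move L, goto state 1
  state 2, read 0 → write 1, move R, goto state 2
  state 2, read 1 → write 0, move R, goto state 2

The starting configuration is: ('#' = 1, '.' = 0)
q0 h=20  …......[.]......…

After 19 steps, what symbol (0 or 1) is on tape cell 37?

0

gen 0: q0 h=20  …......[.]......…
gen 1: q2 h=19  …......[.]......…
gen 2: q2 h=20  ….....#[.]......…
gen 3: q2 h=21  …....##[.]......…
gen 4: q2 h=22  …...###[.]......…
gen 5: q2 h=23  …..####[.]......…
gen 6: q2 h=24  ….#####[.]......…
gen 7: q2 h=25  …######[.]......…
gen 8: q2 h=26  …######[.]......…
gen 9: q2 h=27  …######[.]......…
gen 10: q2 h=28  …######[.]......…
gen 11: q2 h=29  …######[.]......…
gen 12: q2 h=30  …######[.]......…
gen 13: q2 h=31  …######[.]......…
gen 14: q2 h=32  …######[.]......…
gen 15: q2 h=33  …######[.]......…
gen 16: q2 h=34  …######[.]......|
gen 17: q2 h=35  …######[.].....|
gen 18: q2 h=36  …######[.]....|
gen 19: q2 h=37  …######[.]...|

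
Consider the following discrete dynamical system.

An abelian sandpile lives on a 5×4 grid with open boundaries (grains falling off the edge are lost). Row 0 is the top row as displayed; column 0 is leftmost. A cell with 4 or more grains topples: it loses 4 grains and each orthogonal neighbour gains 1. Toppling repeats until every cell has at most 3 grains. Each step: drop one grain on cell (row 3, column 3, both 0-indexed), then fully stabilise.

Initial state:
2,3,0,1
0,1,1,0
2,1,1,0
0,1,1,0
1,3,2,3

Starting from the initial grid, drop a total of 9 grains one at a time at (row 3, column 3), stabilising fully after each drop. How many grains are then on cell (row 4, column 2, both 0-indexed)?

t=0: 2,3,0,1
0,1,1,0
2,1,1,0
0,1,1,0
1,3,2,3
t=1: 2,3,0,1
0,1,1,0
2,1,1,0
0,1,1,1
1,3,2,3
t=2: 2,3,0,1
0,1,1,0
2,1,1,0
0,1,1,2
1,3,2,3
t=3: 2,3,0,1
0,1,1,0
2,1,1,0
0,1,1,3
1,3,2,3
t=4: 2,3,0,1
0,1,1,0
2,1,1,1
0,1,2,1
1,3,3,0
t=5: 2,3,0,1
0,1,1,0
2,1,1,1
0,1,2,2
1,3,3,0
t=6: 2,3,0,1
0,1,1,0
2,1,1,1
0,1,2,3
1,3,3,0
t=7: 2,3,0,1
0,1,1,0
2,1,1,2
0,1,3,0
1,3,3,1
t=8: 2,3,0,1
0,1,1,0
2,1,1,2
0,1,3,1
1,3,3,1
t=9: 2,3,0,1
0,1,1,0
2,1,1,2
0,1,3,2
1,3,3,1

3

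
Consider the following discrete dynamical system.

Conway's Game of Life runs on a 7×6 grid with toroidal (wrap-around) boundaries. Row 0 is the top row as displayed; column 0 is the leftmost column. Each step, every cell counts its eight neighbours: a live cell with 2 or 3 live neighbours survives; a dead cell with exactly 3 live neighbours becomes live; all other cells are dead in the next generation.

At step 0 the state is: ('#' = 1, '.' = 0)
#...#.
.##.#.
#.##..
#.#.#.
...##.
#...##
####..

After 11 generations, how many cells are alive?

step 0: #...#.
.##.#.
#.##..
#.#.#.
...##.
#...##
####..
step 1: #...#.
#.#.#.
#...#.
..#.#.
##....
#.....
..##..
step 2: ..#.#.
#...#.
....#.
#..#..
##...#
#.#...
.#.#.#
step 3: ###.#.
....#.
...##.
##..#.
..#..#
..#.#.
##.###
step 4: ..#...
.##.#.
...##.
###.#.
#.#.##
..#...
......
step 5: .###..
.##.#.
#...#.
#.#...
#.#.#.
.#.#.#
......
step 6: .#.#..
#...##
#.#...
#.....
#.#.#.
######
##.##.
step 7: .#.#..
#.####
#.....
#..#..
..#.#.
......
......
step 8: ##.#.#
#.####
#.#...
.#.#.#
...#..
......
......
step 9: .#.#..
......
......
##.##.
..#.#.
......
#.....
step 10: ......
......
......
.#####
.##.##
......
......
step 11: ......
......
..###.
.#...#
.#...#
......
......

7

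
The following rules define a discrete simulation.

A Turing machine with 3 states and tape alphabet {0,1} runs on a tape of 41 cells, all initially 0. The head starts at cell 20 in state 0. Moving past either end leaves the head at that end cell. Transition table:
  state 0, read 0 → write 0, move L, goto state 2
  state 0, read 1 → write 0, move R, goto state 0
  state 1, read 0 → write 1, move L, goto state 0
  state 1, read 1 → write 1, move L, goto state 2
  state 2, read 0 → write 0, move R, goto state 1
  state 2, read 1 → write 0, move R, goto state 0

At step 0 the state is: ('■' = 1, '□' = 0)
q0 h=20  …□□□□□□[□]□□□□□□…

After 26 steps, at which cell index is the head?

step 0: q0 h=20  …□□□□□□[□]□□□□□□…
step 1: q2 h=19  …□□□□□□[□]□□□□□□…
step 2: q1 h=20  …□□□□□□[□]□□□□□□…
step 3: q0 h=19  …□□□□□□[□]■□□□□□…
step 4: q2 h=18  …□□□□□□[□]□■□□□□…
step 5: q1 h=19  …□□□□□□[□]■□□□□□…
step 6: q0 h=18  …□□□□□□[□]■■□□□□…
step 7: q2 h=17  …□□□□□□[□]□■■□□□…
step 8: q1 h=18  …□□□□□□[□]■■□□□□…
step 9: q0 h=17  …□□□□□□[□]■■■□□□…
step 10: q2 h=16  …□□□□□□[□]□■■■□□…
step 11: q1 h=17  …□□□□□□[□]■■■□□□…
step 12: q0 h=16  …□□□□□□[□]■■■■□□…
step 13: q2 h=15  …□□□□□□[□]□■■■■□…
step 14: q1 h=16  …□□□□□□[□]■■■■□□…
step 15: q0 h=15  …□□□□□□[□]■■■■■□…
step 16: q2 h=14  …□□□□□□[□]□■■■■■…
step 17: q1 h=15  …□□□□□□[□]■■■■■□…
step 18: q0 h=14  …□□□□□□[□]■■■■■■…
step 19: q2 h=13  …□□□□□□[□]□■■■■■…
step 20: q1 h=14  …□□□□□□[□]■■■■■■…
step 21: q0 h=13  …□□□□□□[□]■■■■■■…
step 22: q2 h=12  …□□□□□□[□]□■■■■■…
step 23: q1 h=13  …□□□□□□[□]■■■■■■…
step 24: q0 h=12  …□□□□□□[□]■■■■■■…
step 25: q2 h=11  …□□□□□□[□]□■■■■■…
step 26: q1 h=12  …□□□□□□[□]■■■■■■…

12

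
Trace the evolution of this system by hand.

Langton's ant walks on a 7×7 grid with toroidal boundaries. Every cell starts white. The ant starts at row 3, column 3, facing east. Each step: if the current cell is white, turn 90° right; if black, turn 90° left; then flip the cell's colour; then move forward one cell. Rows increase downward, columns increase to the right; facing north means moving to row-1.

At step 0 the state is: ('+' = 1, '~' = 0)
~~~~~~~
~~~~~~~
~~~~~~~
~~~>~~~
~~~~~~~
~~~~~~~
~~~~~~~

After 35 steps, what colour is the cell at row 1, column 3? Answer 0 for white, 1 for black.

0) ~~~~~~~
~~~~~~~
~~~~~~~
~~~>~~~
~~~~~~~
~~~~~~~
~~~~~~~
1) ~~~~~~~
~~~~~~~
~~~~~~~
~~~+~~~
~~~v~~~
~~~~~~~
~~~~~~~
2) ~~~~~~~
~~~~~~~
~~~~~~~
~~~+~~~
~~<+~~~
~~~~~~~
~~~~~~~
3) ~~~~~~~
~~~~~~~
~~~~~~~
~~^+~~~
~~++~~~
~~~~~~~
~~~~~~~
4) ~~~~~~~
~~~~~~~
~~~~~~~
~~+>~~~
~~++~~~
~~~~~~~
~~~~~~~
5) ~~~~~~~
~~~~~~~
~~~^~~~
~~+~~~~
~~++~~~
~~~~~~~
~~~~~~~
6) ~~~~~~~
~~~~~~~
~~~+>~~
~~+~~~~
~~++~~~
~~~~~~~
~~~~~~~
7) ~~~~~~~
~~~~~~~
~~~++~~
~~+~v~~
~~++~~~
~~~~~~~
~~~~~~~
8) ~~~~~~~
~~~~~~~
~~~++~~
~~+<+~~
~~++~~~
~~~~~~~
~~~~~~~
9) ~~~~~~~
~~~~~~~
~~~^+~~
~~+++~~
~~++~~~
~~~~~~~
~~~~~~~
10) ~~~~~~~
~~~~~~~
~~<~+~~
~~+++~~
~~++~~~
~~~~~~~
~~~~~~~
11) ~~~~~~~
~~^~~~~
~~+~+~~
~~+++~~
~~++~~~
~~~~~~~
~~~~~~~
12) ~~~~~~~
~~+>~~~
~~+~+~~
~~+++~~
~~++~~~
~~~~~~~
~~~~~~~
13) ~~~~~~~
~~++~~~
~~+v+~~
~~+++~~
~~++~~~
~~~~~~~
~~~~~~~
14) ~~~~~~~
~~++~~~
~~<++~~
~~+++~~
~~++~~~
~~~~~~~
~~~~~~~
15) ~~~~~~~
~~++~~~
~~~++~~
~~v++~~
~~++~~~
~~~~~~~
~~~~~~~
16) ~~~~~~~
~~++~~~
~~~++~~
~~~>+~~
~~++~~~
~~~~~~~
~~~~~~~
17) ~~~~~~~
~~++~~~
~~~^+~~
~~~~+~~
~~++~~~
~~~~~~~
~~~~~~~
18) ~~~~~~~
~~++~~~
~~<~+~~
~~~~+~~
~~++~~~
~~~~~~~
~~~~~~~
19) ~~~~~~~
~~^+~~~
~~+~+~~
~~~~+~~
~~++~~~
~~~~~~~
~~~~~~~
20) ~~~~~~~
~<~+~~~
~~+~+~~
~~~~+~~
~~++~~~
~~~~~~~
~~~~~~~
21) ~^~~~~~
~+~+~~~
~~+~+~~
~~~~+~~
~~++~~~
~~~~~~~
~~~~~~~
22) ~+>~~~~
~+~+~~~
~~+~+~~
~~~~+~~
~~++~~~
~~~~~~~
~~~~~~~
23) ~++~~~~
~+v+~~~
~~+~+~~
~~~~+~~
~~++~~~
~~~~~~~
~~~~~~~
24) ~++~~~~
~<++~~~
~~+~+~~
~~~~+~~
~~++~~~
~~~~~~~
~~~~~~~
25) ~++~~~~
~~++~~~
~v+~+~~
~~~~+~~
~~++~~~
~~~~~~~
~~~~~~~
26) ~++~~~~
~~++~~~
<++~+~~
~~~~+~~
~~++~~~
~~~~~~~
~~~~~~~
27) ~++~~~~
^~++~~~
+++~+~~
~~~~+~~
~~++~~~
~~~~~~~
~~~~~~~
28) ~++~~~~
+>++~~~
+++~+~~
~~~~+~~
~~++~~~
~~~~~~~
~~~~~~~
29) ~++~~~~
++++~~~
+v+~+~~
~~~~+~~
~~++~~~
~~~~~~~
~~~~~~~
30) ~++~~~~
++++~~~
+~>~+~~
~~~~+~~
~~++~~~
~~~~~~~
~~~~~~~
31) ~++~~~~
++^+~~~
+~~~+~~
~~~~+~~
~~++~~~
~~~~~~~
~~~~~~~
32) ~++~~~~
+<~+~~~
+~~~+~~
~~~~+~~
~~++~~~
~~~~~~~
~~~~~~~
33) ~++~~~~
+~~+~~~
+v~~+~~
~~~~+~~
~~++~~~
~~~~~~~
~~~~~~~
34) ~++~~~~
+~~+~~~
<+~~+~~
~~~~+~~
~~++~~~
~~~~~~~
~~~~~~~
35) ~++~~~~
+~~+~~~
~+~~+~~
v~~~+~~
~~++~~~
~~~~~~~
~~~~~~~

1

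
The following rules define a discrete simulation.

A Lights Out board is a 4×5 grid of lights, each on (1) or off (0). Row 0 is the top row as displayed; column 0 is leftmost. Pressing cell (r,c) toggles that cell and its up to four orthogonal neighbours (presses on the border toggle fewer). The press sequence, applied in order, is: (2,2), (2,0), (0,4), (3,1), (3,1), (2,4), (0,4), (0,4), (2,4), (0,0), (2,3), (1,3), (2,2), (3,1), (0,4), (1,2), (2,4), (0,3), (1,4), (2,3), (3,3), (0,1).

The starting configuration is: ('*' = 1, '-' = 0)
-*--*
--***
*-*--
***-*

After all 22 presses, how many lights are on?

0) -*--*
--***
*-*--
***-*
1) -*--*
---**
**-*-
**--*
2) -*--*
*--**
---*-
-*--*
3) -*-*-
*--*-
---*-
-*--*
4) -*-*-
*--*-
-*-*-
*-*-*
5) -*-*-
*--*-
---*-
-*--*
6) -*-*-
*--**
----*
-*---
7) -*--*
*--*-
----*
-*---
8) -*-*-
*--**
----*
-*---
9) -*-*-
*--*-
---*-
-*--*
10) *--*-
---*-
---*-
-*--*
11) *--*-
-----
--*-*
-*-**
12) *----
--***
--***
-*-**
13) *----
---**
-*--*
-****
14) *----
---**
----*
*--**
15) *--**
---*-
----*
*--**
16) *-***
-**--
--*-*
*--**
17) *-***
-**-*
--**-
*--*-
18) *----
-****
--**-
*--*-
19) *---*
-**--
--***
*--*-
20) *---*
-***-
-----
*----
21) *---*
-***-
---*-
*-***
22) -**-*
--**-
---*-
*-***

10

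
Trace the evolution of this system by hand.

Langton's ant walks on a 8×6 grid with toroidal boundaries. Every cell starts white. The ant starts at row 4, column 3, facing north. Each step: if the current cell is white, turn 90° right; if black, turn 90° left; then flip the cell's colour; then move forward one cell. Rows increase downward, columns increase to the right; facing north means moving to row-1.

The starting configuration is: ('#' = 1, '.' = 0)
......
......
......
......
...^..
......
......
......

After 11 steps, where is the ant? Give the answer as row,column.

gen 0: ......
......
......
......
...^..
......
......
......
gen 1: ......
......
......
......
...#>.
......
......
......
gen 2: ......
......
......
......
...##.
....v.
......
......
gen 3: ......
......
......
......
...##.
...<#.
......
......
gen 4: ......
......
......
......
...^#.
...##.
......
......
gen 5: ......
......
......
......
..<.#.
...##.
......
......
gen 6: ......
......
......
..^...
..#.#.
...##.
......
......
gen 7: ......
......
......
..#>..
..#.#.
...##.
......
......
gen 8: ......
......
......
..##..
..#v#.
...##.
......
......
gen 9: ......
......
......
..##..
..<##.
...##.
......
......
gen 10: ......
......
......
..##..
...##.
..v##.
......
......
gen 11: ......
......
......
..##..
...##.
.<###.
......
......

5,1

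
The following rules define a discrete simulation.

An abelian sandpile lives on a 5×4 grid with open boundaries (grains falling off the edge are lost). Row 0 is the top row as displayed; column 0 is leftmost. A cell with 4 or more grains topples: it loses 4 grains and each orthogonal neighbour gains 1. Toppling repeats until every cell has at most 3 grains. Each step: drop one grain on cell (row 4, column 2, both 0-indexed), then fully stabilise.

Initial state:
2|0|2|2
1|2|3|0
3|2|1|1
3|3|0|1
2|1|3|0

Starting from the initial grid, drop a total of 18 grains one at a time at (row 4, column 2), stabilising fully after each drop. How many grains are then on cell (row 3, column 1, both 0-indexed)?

t=0: 2|0|2|2
1|2|3|0
3|2|1|1
3|3|0|1
2|1|3|0
t=1: 2|0|2|2
1|2|3|0
3|2|1|1
3|3|1|1
2|2|0|1
t=2: 2|0|2|2
1|2|3|0
3|2|1|1
3|3|1|1
2|2|1|1
t=3: 2|0|2|2
1|2|3|0
3|2|1|1
3|3|1|1
2|2|2|1
t=4: 2|0|2|2
1|2|3|0
3|2|1|1
3|3|1|1
2|2|3|1
t=5: 2|0|2|2
1|2|3|0
3|2|1|1
3|3|2|1
2|3|0|2
t=6: 2|0|2|2
1|2|3|0
3|2|1|1
3|3|2|1
2|3|1|2
t=7: 2|0|2|2
1|2|3|0
3|2|1|1
3|3|2|1
2|3|2|2
t=8: 2|0|2|2
1|2|3|0
3|2|1|1
3|3|2|1
2|3|3|2
t=9: 2|0|2|2
2|3|3|0
1|0|3|1
2|3|0|2
0|2|2|3
t=10: 2|0|2|2
2|3|3|0
1|0|3|1
2|3|0|2
0|2|3|3
t=11: 2|0|2|2
2|3|3|0
1|0|3|1
2|3|1|3
0|3|1|0
t=12: 2|0|2|2
2|3|3|0
1|0|3|1
2|3|1|3
0|3|2|0
t=13: 2|0|2|2
2|3|3|0
1|0|3|1
2|3|1|3
0|3|3|0
t=14: 2|0|2|2
2|3|3|0
1|1|3|1
3|0|3|3
1|1|1|1
t=15: 2|0|2|2
2|3|3|0
1|1|3|1
3|0|3|3
1|1|2|1
t=16: 2|0|2|2
2|3|3|0
1|1|3|1
3|0|3|3
1|1|3|1
t=17: 2|1|3|2
3|0|1|1
1|3|1|3
3|1|2|0
1|2|1|3
t=18: 2|1|3|2
3|0|1|1
1|3|1|3
3|1|2|0
1|2|2|3

1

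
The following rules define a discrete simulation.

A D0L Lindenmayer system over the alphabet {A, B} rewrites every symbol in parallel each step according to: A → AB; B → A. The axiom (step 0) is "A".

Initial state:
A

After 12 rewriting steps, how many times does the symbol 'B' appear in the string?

0) A
1) AB
2) ABA
3) ABAAB
4) ABAABABA
5) ABAABABAABAAB
6) ABAABABAABAABABAABABA
7) ABAABABAABAABABAABABAABAABABAABAAB
8) ABAABABAABAABABAABABAABAABABAABAABABAABABAABAABABAABABA
9) ABAABABAABAABABAABABAABAABABAABAABABAABABAABAABABAABABAABAABABAABAABABAABABAABAABABAABAAB
10) ABAABABAABAABABAABABAABAABABAABAABABAABABAABAABABAABABAABA…AABABAABABAABAABABAABABAABAABABAABAABABAABABAABAABABAABABA  (len 144)
11) ABAABABAABAABABAABABAABAABABAABAABABAABABAABAABABAABABAABA…AABABAABABAABAABABAABABAABAABABAABAABABAABABAABAABABAABAAB  (len 233)
12) ABAABABAABAABABAABABAABAABABAABAABABAABABAABAABABAABABAABA…AABABAABABAABAABABAABABAABAABABAABAABABAABABAABAABABAABABA  (len 377)

144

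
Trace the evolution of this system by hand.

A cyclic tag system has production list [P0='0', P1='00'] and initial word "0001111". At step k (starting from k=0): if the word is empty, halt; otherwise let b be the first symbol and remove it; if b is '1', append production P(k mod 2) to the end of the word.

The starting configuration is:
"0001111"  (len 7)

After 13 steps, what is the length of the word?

0

step 0: "0001111"  (len 7)
step 1: "001111"  (len 6)
step 2: "01111"  (len 5)
step 3: "1111"  (len 4)
step 4: "11100"  (len 5)
step 5: "11000"  (len 5)
step 6: "100000"  (len 6)
step 7: "000000"  (len 6)
step 8: "00000"  (len 5)
step 9: "0000"  (len 4)
step 10: "000"  (len 3)
step 11: "00"  (len 2)
step 12: "0"  (len 1)
step 13: (halted — word empty)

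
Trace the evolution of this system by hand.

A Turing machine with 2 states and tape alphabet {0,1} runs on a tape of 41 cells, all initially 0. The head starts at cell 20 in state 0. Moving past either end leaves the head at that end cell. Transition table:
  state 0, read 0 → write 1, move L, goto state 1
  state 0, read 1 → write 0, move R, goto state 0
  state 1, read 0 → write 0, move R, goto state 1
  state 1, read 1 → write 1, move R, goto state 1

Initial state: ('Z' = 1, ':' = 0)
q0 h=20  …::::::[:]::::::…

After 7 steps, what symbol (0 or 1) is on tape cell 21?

[0] q0 h=20  …::::::[:]::::::…
[1] q1 h=19  …::::::[:]Z:::::…
[2] q1 h=20  …::::::[Z]::::::…
[3] q1 h=21  …:::::Z[:]::::::…
[4] q1 h=22  …::::Z:[:]::::::…
[5] q1 h=23  …:::Z::[:]::::::…
[6] q1 h=24  …::Z:::[:]::::::…
[7] q1 h=25  …:Z::::[:]::::::…

0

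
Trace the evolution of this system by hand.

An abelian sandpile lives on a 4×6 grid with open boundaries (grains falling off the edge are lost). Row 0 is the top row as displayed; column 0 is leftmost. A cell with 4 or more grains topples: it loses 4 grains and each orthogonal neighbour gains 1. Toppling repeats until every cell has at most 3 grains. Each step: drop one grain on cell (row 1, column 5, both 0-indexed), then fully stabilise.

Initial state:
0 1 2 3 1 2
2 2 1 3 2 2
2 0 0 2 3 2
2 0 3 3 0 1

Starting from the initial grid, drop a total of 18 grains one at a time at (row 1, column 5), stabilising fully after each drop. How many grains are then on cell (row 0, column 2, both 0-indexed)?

3

gen 0: 0 1 2 3 1 2
2 2 1 3 2 2
2 0 0 2 3 2
2 0 3 3 0 1
gen 1: 0 1 2 3 1 2
2 2 1 3 2 3
2 0 0 2 3 2
2 0 3 3 0 1
gen 2: 0 1 2 3 1 3
2 2 1 3 3 0
2 0 0 2 3 3
2 0 3 3 0 1
gen 3: 0 1 2 3 1 3
2 2 1 3 3 1
2 0 0 2 3 3
2 0 3 3 0 1
gen 4: 0 1 2 3 1 3
2 2 1 3 3 2
2 0 0 2 3 3
2 0 3 3 0 1
gen 5: 0 1 2 3 1 3
2 2 1 3 3 3
2 0 0 2 3 3
2 0 3 3 0 1
gen 6: 0 1 3 1 0 1
2 2 2 2 3 3
2 0 2 1 2 1
2 1 0 1 2 2
gen 7: 0 1 3 1 1 2
2 2 2 3 0 1
2 0 2 1 3 2
2 1 0 1 2 2
gen 8: 0 1 3 1 1 2
2 2 2 3 0 2
2 0 2 1 3 2
2 1 0 1 2 2
gen 9: 0 1 3 1 1 2
2 2 2 3 0 3
2 0 2 1 3 2
2 1 0 1 2 2
gen 10: 0 1 3 1 1 3
2 2 2 3 1 0
2 0 2 1 3 3
2 1 0 1 2 2
gen 11: 0 1 3 1 1 3
2 2 2 3 1 1
2 0 2 1 3 3
2 1 0 1 2 2
gen 12: 0 1 3 1 1 3
2 2 2 3 1 2
2 0 2 1 3 3
2 1 0 1 2 2
gen 13: 0 1 3 1 1 3
2 2 2 3 1 3
2 0 2 1 3 3
2 1 0 1 2 2
gen 14: 0 1 3 1 2 0
2 2 2 3 3 2
2 0 2 2 0 1
2 1 0 1 3 3
gen 15: 0 1 3 1 2 0
2 2 2 3 3 3
2 0 2 2 0 1
2 1 0 1 3 3
gen 16: 0 1 3 2 3 1
2 2 3 0 1 1
2 0 2 3 1 2
2 1 0 1 3 3
gen 17: 0 1 3 2 3 1
2 2 3 0 1 2
2 0 2 3 1 2
2 1 0 1 3 3
gen 18: 0 1 3 2 3 1
2 2 3 0 1 3
2 0 2 3 1 2
2 1 0 1 3 3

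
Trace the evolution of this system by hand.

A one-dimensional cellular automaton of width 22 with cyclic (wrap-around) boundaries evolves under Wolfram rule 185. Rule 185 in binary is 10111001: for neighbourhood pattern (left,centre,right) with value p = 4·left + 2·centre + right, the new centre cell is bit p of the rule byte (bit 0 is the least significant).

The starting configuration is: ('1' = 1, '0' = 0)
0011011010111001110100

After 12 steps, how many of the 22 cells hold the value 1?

14

gen 0: 0011011010111001110100
gen 1: 1010110101110101101011
gen 2: 0101101011101011010111
gen 3: 1011010111010110101110
gen 4: 0110101110101101011101
gen 5: 1101011101011010111010
gen 6: 1010111010110101110101
gen 7: 0101110101101011101011
gen 8: 1011101011010111010110
gen 9: 0111010110101110101101
gen 10: 1110101101011101011010
gen 11: 1101011010111010110101
gen 12: 1010110101110101101011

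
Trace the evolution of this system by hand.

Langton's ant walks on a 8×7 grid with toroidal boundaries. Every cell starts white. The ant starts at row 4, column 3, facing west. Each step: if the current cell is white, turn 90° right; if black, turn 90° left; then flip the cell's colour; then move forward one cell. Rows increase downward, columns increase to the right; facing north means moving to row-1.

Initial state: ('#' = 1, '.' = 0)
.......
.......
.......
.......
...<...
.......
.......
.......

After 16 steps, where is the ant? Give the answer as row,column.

4,3

k=0  .......
.......
.......
.......
...<...
.......
.......
.......
k=1  .......
.......
.......
...^...
...#...
.......
.......
.......
k=2  .......
.......
.......
...#>..
...#...
.......
.......
.......
k=3  .......
.......
.......
...##..
...#v..
.......
.......
.......
k=4  .......
.......
.......
...##..
...<#..
.......
.......
.......
k=5  .......
.......
.......
...##..
....#..
...v...
.......
.......
k=6  .......
.......
.......
...##..
....#..
..<#...
.......
.......
k=7  .......
.......
.......
...##..
..^.#..
..##...
.......
.......
k=8  .......
.......
.......
...##..
..#>#..
..##...
.......
.......
k=9  .......
.......
.......
...##..
..###..
..#v...
.......
.......
k=10  .......
.......
.......
...##..
..###..
..#.>..
.......
.......
k=11  .......
.......
.......
...##..
..###..
..#.#..
....v..
.......
k=12  .......
.......
.......
...##..
..###..
..#.#..
...<#..
.......
k=13  .......
.......
.......
...##..
..###..
..#^#..
...##..
.......
k=14  .......
.......
.......
...##..
..###..
..##>..
...##..
.......
k=15  .......
.......
.......
...##..
..##^..
..##...
...##..
.......
k=16  .......
.......
.......
...##..
..#<...
..##...
...##..
.......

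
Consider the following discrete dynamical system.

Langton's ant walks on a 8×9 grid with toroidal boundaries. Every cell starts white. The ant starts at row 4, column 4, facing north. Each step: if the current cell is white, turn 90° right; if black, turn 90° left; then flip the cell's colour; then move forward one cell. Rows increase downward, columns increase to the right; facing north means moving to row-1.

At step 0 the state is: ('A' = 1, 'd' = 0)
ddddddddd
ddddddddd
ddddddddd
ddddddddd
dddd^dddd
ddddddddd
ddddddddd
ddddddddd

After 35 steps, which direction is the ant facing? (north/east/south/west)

[0] ddddddddd
ddddddddd
ddddddddd
ddddddddd
dddd^dddd
ddddddddd
ddddddddd
ddddddddd
[1] ddddddddd
ddddddddd
ddddddddd
ddddddddd
ddddA>ddd
ddddddddd
ddddddddd
ddddddddd
[2] ddddddddd
ddddddddd
ddddddddd
ddddddddd
ddddAAddd
dddddvddd
ddddddddd
ddddddddd
[3] ddddddddd
ddddddddd
ddddddddd
ddddddddd
ddddAAddd
dddd<Addd
ddddddddd
ddddddddd
[4] ddddddddd
ddddddddd
ddddddddd
ddddddddd
dddd^Addd
ddddAAddd
ddddddddd
ddddddddd
[5] ddddddddd
ddddddddd
ddddddddd
ddddddddd
ddd<dAddd
ddddAAddd
ddddddddd
ddddddddd
[6] ddddddddd
ddddddddd
ddddddddd
ddd^ddddd
dddAdAddd
ddddAAddd
ddddddddd
ddddddddd
[7] ddddddddd
ddddddddd
ddddddddd
dddA>dddd
dddAdAddd
ddddAAddd
ddddddddd
ddddddddd
[8] ddddddddd
ddddddddd
ddddddddd
dddAAdddd
dddAvAddd
ddddAAddd
ddddddddd
ddddddddd
[9] ddddddddd
ddddddddd
ddddddddd
dddAAdddd
ddd<AAddd
ddddAAddd
ddddddddd
ddddddddd
[10] ddddddddd
ddddddddd
ddddddddd
dddAAdddd
ddddAAddd
dddvAAddd
ddddddddd
ddddddddd
[11] ddddddddd
ddddddddd
ddddddddd
dddAAdddd
ddddAAddd
dd<AAAddd
ddddddddd
ddddddddd
[12] ddddddddd
ddddddddd
ddddddddd
dddAAdddd
dd^dAAddd
ddAAAAddd
ddddddddd
ddddddddd
[13] ddddddddd
ddddddddd
ddddddddd
dddAAdddd
ddA>AAddd
ddAAAAddd
ddddddddd
ddddddddd
[14] ddddddddd
ddddddddd
ddddddddd
dddAAdddd
ddAAAAddd
ddAvAAddd
ddddddddd
ddddddddd
[15] ddddddddd
ddddddddd
ddddddddd
dddAAdddd
ddAAAAddd
ddAd>Addd
ddddddddd
ddddddddd
[16] ddddddddd
ddddddddd
ddddddddd
dddAAdddd
ddAA^Addd
ddAddAddd
ddddddddd
ddddddddd
[17] ddddddddd
ddddddddd
ddddddddd
dddAAdddd
ddA<dAddd
ddAddAddd
ddddddddd
ddddddddd
[18] ddddddddd
ddddddddd
ddddddddd
dddAAdddd
ddAddAddd
ddAvdAddd
ddddddddd
ddddddddd
[19] ddddddddd
ddddddddd
ddddddddd
dddAAdddd
ddAddAddd
dd<AdAddd
ddddddddd
ddddddddd
[20] ddddddddd
ddddddddd
ddddddddd
dddAAdddd
ddAddAddd
dddAdAddd
ddvdddddd
ddddddddd
[21] ddddddddd
ddddddddd
ddddddddd
dddAAdddd
ddAddAddd
dddAdAddd
d<Adddddd
ddddddddd
[22] ddddddddd
ddddddddd
ddddddddd
dddAAdddd
ddAddAddd
d^dAdAddd
dAAdddddd
ddddddddd
[23] ddddddddd
ddddddddd
ddddddddd
dddAAdddd
ddAddAddd
dA>AdAddd
dAAdddddd
ddddddddd
[24] ddddddddd
ddddddddd
ddddddddd
dddAAdddd
ddAddAddd
dAAAdAddd
dAvdddddd
ddddddddd
[25] ddddddddd
ddddddddd
ddddddddd
dddAAdddd
ddAddAddd
dAAAdAddd
dAd>ddddd
ddddddddd
[26] ddddddddd
ddddddddd
ddddddddd
dddAAdddd
ddAddAddd
dAAAdAddd
dAdAddddd
dddvddddd
[27] ddddddddd
ddddddddd
ddddddddd
dddAAdddd
ddAddAddd
dAAAdAddd
dAdAddddd
dd<Addddd
[28] ddddddddd
ddddddddd
ddddddddd
dddAAdddd
ddAddAddd
dAAAdAddd
dA^Addddd
ddAAddddd
[29] ddddddddd
ddddddddd
ddddddddd
dddAAdddd
ddAddAddd
dAAAdAddd
dAA>ddddd
ddAAddddd
[30] ddddddddd
ddddddddd
ddddddddd
dddAAdddd
ddAddAddd
dAA^dAddd
dAAdddddd
ddAAddddd
[31] ddddddddd
ddddddddd
ddddddddd
dddAAdddd
ddAddAddd
dA<ddAddd
dAAdddddd
ddAAddddd
[32] ddddddddd
ddddddddd
ddddddddd
dddAAdddd
ddAddAddd
dAdddAddd
dAvdddddd
ddAAddddd
[33] ddddddddd
ddddddddd
ddddddddd
dddAAdddd
ddAddAddd
dAdddAddd
dAd>ddddd
ddAAddddd
[34] ddddddddd
ddddddddd
ddddddddd
dddAAdddd
ddAddAddd
dAdddAddd
dAdAddddd
ddAvddddd
[35] ddddddddd
ddddddddd
ddddddddd
dddAAdddd
ddAddAddd
dAdddAddd
dAdAddddd
ddAd>dddd

east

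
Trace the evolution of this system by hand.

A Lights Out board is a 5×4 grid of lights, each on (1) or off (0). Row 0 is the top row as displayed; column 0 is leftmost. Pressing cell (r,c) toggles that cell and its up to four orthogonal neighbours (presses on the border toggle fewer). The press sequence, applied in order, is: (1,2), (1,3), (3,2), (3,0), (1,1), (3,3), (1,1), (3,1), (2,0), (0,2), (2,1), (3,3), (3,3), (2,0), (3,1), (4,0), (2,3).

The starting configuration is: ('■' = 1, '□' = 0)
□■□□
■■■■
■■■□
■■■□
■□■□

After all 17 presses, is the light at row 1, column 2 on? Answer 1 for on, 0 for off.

k=0  □■□□
■■■■
■■■□
■■■□
■□■□
k=1  □■■□
■□□□
■■□□
■■■□
■□■□
k=2  □■■■
■□■■
■■□■
■■■□
■□■□
k=3  □■■■
■□■■
■■■■
■□□■
■□□□
k=4  □■■■
■□■■
□■■■
□■□■
□□□□
k=5  □□■■
□■□■
□□■■
□■□■
□□□□
k=6  □□■■
□■□■
□□■□
□■■□
□□□■
k=7  □■■■
■□■■
□■■□
□■■□
□□□■
k=8  □■■■
■□■■
□□■□
■□□□
□■□■
k=9  □■■■
□□■■
■■■□
□□□□
□■□■
k=10  □□□□
□□□■
■■■□
□□□□
□■□■
k=11  □□□□
□■□■
□□□□
□■□□
□■□■
k=12  □□□□
□■□■
□□□■
□■■■
□■□□
k=13  □□□□
□■□■
□□□□
□■□□
□■□■
k=14  □□□□
■■□■
■■□□
■■□□
□■□■
k=15  □□□□
■■□■
■□□□
□□■□
□□□■
k=16  □□□□
■■□■
■□□□
■□■□
■■□■
k=17  □□□□
■■□□
■□■■
■□■■
■■□■

0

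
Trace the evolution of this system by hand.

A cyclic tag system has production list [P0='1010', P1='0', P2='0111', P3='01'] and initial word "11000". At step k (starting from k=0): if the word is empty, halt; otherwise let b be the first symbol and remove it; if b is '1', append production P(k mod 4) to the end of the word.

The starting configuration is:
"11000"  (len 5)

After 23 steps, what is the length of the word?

step 0: "11000"  (len 5)
step 1: "10001010"  (len 8)
step 2: "00010100"  (len 8)
step 3: "0010100"  (len 7)
step 4: "010100"  (len 6)
step 5: "10100"  (len 5)
step 6: "01000"  (len 5)
step 7: "1000"  (len 4)
step 8: "00001"  (len 5)
step 9: "0001"  (len 4)
step 10: "001"  (len 3)
step 11: "01"  (len 2)
step 12: "1"  (len 1)
step 13: "1010"  (len 4)
step 14: "0100"  (len 4)
step 15: "100"  (len 3)
step 16: "0001"  (len 4)
step 17: "001"  (len 3)
step 18: "01"  (len 2)
step 19: "1"  (len 1)
step 20: "01"  (len 2)
step 21: "1"  (len 1)
step 22: "0"  (len 1)
step 23: (halted — word empty)

0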